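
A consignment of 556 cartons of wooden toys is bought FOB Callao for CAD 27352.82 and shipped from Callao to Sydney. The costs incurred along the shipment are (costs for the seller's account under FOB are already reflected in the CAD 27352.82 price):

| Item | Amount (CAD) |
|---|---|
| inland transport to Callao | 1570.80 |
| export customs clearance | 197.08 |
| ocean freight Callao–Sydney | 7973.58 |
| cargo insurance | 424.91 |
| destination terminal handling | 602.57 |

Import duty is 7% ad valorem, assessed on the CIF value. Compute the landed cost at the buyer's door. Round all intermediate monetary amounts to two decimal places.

FOB: the seller bears costs until goods are on board at the origin port; the buyer bears freight, insurance and all costs thereafter.
Already in the invoice (seller's account under FOB): inland to port, export clearance — exclude.
CIF value = FOB price + freight + insurance = 27352.82 + 7973.58 + 424.91 = 35751.31
Import duty = 35751.31 × 7% = 2502.59
Buyer bears: freight 7973.58 + insurance 424.91 + destination terminal 602.57 + duty 2502.59 = 11503.65
Landed cost = invoice 27352.82 + 11503.65 = 38856.47

Total landed cost: CAD 38856.47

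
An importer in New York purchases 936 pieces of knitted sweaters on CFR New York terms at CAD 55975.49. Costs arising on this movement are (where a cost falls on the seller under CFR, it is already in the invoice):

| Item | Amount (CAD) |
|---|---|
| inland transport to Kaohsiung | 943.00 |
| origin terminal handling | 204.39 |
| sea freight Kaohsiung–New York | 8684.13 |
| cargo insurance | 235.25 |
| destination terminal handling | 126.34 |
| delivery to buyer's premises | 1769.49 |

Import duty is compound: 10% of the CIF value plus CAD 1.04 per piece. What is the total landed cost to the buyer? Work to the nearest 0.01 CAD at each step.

CFR: the seller pays costs through ocean freight to the destination port, but not insurance.
Already in the invoice (seller's account under CFR): inland to port, origin terminal, freight — exclude.
CIF value = CFR price + insurance = 55975.49 + 235.25 = 56210.74
Ad valorem component: 56210.74 × 10% = 5621.07
Specific component: 936 × 1.04 = 973.44
Import duty = 5621.07 + 973.44 = 6594.51
Buyer bears: insurance 235.25 + destination terminal 126.34 + delivery 1769.49 + duty 6594.51 = 8725.59
Landed cost = invoice 55975.49 + 8725.59 = 64701.08

Total landed cost: CAD 64701.08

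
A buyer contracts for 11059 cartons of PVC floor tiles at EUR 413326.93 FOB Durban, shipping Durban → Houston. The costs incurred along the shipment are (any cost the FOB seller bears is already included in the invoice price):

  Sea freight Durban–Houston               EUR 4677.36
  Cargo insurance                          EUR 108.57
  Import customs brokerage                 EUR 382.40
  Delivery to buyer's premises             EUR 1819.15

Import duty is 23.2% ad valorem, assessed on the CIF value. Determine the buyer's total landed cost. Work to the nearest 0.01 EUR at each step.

Total landed cost: EUR 517316.59

FOB: the seller bears costs until goods are on board at the origin port; the buyer bears freight, insurance and all costs thereafter.
CIF value = FOB price + freight + insurance = 413326.93 + 4677.36 + 108.57 = 418112.86
Import duty = 418112.86 × 23.2% = 97002.18
Buyer bears: freight 4677.36 + insurance 108.57 + brokerage 382.40 + delivery 1819.15 + duty 97002.18 = 103989.66
Landed cost = invoice 413326.93 + 103989.66 = 517316.59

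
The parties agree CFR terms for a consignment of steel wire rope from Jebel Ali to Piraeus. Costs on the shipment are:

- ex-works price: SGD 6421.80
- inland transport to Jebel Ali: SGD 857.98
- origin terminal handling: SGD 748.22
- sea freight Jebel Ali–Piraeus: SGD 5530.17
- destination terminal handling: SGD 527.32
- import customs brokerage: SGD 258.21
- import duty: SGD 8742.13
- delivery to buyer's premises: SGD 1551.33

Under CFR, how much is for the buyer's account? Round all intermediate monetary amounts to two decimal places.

CFR: the seller pays costs through ocean freight to the destination port, but not insurance.
Seller's account: goods 6421.80 + inland to port 857.98 + origin terminal 748.22 + freight 5530.17 = 13558.17
Buyer's account: destination terminal 527.32 + brokerage 258.21 + duty 8742.13 + delivery 1551.33 = 11078.99

Buyer's account: SGD 11078.99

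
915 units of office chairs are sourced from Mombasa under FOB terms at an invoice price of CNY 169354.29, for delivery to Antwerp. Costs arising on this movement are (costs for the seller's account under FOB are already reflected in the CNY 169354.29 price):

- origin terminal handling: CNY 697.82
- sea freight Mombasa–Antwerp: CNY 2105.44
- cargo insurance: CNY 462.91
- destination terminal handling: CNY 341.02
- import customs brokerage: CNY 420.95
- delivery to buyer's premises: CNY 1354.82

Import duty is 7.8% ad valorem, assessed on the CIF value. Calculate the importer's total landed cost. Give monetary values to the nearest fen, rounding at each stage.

FOB: the seller bears costs until goods are on board at the origin port; the buyer bears freight, insurance and all costs thereafter.
Already in the invoice (seller's account under FOB): origin terminal — exclude.
CIF value = FOB price + freight + insurance = 169354.29 + 2105.44 + 462.91 = 171922.64
Import duty = 171922.64 × 7.8% = 13409.97
Buyer bears: freight 2105.44 + insurance 462.91 + destination terminal 341.02 + brokerage 420.95 + delivery 1354.82 + duty 13409.97 = 18095.11
Landed cost = invoice 169354.29 + 18095.11 = 187449.40

Total landed cost: CNY 187449.40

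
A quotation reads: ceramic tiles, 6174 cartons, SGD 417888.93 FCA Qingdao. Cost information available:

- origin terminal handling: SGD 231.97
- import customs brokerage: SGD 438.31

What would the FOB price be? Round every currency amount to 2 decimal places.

Not relevant to the conversion: brokerage — on the buyer under both terms; not part of either seller's price.
From FCA to FOB, the seller additionally bears: origin terminal.
FOB price = 417888.93 + 231.97 = 418120.90

FOB price: SGD 418120.90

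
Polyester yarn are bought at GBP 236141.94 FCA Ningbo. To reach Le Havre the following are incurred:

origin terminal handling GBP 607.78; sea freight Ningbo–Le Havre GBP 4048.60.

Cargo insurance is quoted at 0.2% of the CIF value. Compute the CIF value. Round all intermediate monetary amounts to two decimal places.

Let C be the CIF value. C = FCA price + pre-shipment costs + freight + 0.2% × C
C − 0.2% × C = 236141.94 + 607.78 + 4048.60
0.998 × C = 240798.32
C = 240798.32 / 0.998 = 241280.88
Insurance premium = 0.2% × 241280.88 = 482.56

CIF value: GBP 241280.88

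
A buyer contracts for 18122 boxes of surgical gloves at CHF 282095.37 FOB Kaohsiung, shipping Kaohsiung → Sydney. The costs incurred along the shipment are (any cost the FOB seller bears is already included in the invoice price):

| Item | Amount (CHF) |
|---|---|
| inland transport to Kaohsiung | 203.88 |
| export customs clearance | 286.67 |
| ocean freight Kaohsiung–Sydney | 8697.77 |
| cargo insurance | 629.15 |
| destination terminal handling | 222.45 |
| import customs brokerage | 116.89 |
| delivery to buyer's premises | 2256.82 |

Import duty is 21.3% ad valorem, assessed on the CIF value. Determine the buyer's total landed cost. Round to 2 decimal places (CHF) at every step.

FOB: the seller bears costs until goods are on board at the origin port; the buyer bears freight, insurance and all costs thereafter.
Already in the invoice (seller's account under FOB): inland to port, export clearance — exclude.
CIF value = FOB price + freight + insurance = 282095.37 + 8697.77 + 629.15 = 291422.29
Import duty = 291422.29 × 21.3% = 62072.95
Buyer bears: freight 8697.77 + insurance 629.15 + destination terminal 222.45 + brokerage 116.89 + delivery 2256.82 + duty 62072.95 = 73996.03
Landed cost = invoice 282095.37 + 73996.03 = 356091.40

Total landed cost: CHF 356091.40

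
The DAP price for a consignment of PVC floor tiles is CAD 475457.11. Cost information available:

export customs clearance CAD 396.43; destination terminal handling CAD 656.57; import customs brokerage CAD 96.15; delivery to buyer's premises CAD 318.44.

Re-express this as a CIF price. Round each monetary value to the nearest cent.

Not relevant to the conversion: export clearance — on the seller under both DAP and CIF; already in the DAP price and stays in the CIF price. brokerage — on the buyer under both terms; not part of either seller's price.
From DAP to CIF, the seller no longer bears: destination terminal, delivery.
CIF price = 475457.11 − 656.57 − 318.44 = 474482.10

CIF price: CAD 474482.10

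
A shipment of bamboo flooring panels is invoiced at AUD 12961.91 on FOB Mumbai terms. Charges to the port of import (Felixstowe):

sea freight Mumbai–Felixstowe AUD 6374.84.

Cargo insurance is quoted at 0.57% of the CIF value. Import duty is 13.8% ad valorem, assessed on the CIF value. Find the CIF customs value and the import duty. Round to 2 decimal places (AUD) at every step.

Let C be the CIF value. C = FOB price + freight + 0.57% × C
C − 0.57% × C = 12961.91 + 6374.84
0.9943 × C = 19336.75
C = 19336.75 / 0.9943 = 19447.60
Insurance premium = 0.57% × 19447.60 = 110.85
Import duty = 19447.60 × 13.8% = 2683.77

CIF value: AUD 19447.60; import duty: AUD 2683.77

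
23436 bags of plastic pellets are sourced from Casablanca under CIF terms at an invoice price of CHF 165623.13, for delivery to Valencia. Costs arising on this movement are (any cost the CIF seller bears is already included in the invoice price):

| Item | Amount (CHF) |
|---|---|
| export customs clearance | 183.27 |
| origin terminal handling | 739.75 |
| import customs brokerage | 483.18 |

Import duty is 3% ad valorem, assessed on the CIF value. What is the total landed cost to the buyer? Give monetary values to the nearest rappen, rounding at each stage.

CIF: the seller pays costs through ocean freight and marine insurance to the destination port.
Already in the invoice (seller's account under CIF): export clearance, origin terminal — exclude.
The CIF price already equals the CIF value: 165623.13
Import duty = 165623.13 × 3% = 4968.69
Buyer bears: brokerage 483.18 + duty 4968.69 = 5451.87
Landed cost = invoice 165623.13 + 5451.87 = 171075.00

Total landed cost: CHF 171075.00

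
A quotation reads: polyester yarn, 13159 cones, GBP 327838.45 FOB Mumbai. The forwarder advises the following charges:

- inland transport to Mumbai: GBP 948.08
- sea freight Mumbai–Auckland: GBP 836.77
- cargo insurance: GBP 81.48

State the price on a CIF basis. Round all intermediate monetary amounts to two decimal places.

CIF price: GBP 328756.70

Not relevant to the conversion: inland to port — on the seller under both FOB and CIF; already in the FOB price and stays in the CIF price.
From FOB to CIF, the seller additionally bears: freight, insurance.
CIF price = 327838.45 + 836.77 + 81.48 = 328756.70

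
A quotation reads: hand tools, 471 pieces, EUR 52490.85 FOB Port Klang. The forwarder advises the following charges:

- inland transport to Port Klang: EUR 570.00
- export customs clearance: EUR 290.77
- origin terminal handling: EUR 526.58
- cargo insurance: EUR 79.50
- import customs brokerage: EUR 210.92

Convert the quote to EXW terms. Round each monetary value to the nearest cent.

EXW price: EUR 51103.50

Not relevant to the conversion: brokerage, insurance — on the buyer under both terms; not part of either seller's price.
From FOB to EXW, the seller no longer bears: inland to port, export clearance, origin terminal.
EXW price = 52490.85 − 570.00 − 290.77 − 526.58 = 51103.50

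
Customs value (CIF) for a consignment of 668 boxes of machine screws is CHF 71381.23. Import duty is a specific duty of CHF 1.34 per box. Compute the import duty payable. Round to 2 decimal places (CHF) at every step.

Import duty = 668 × 1.34 = 895.12

Import duty: CHF 895.12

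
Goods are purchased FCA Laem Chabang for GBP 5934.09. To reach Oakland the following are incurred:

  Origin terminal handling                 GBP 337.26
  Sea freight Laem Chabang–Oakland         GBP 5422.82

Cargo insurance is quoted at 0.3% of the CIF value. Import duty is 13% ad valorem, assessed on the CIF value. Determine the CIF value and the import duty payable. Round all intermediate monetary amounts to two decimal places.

Let C be the CIF value. C = FCA price + pre-shipment costs + freight + 0.3% × C
C − 0.3% × C = 5934.09 + 337.26 + 5422.82
0.997 × C = 11694.17
C = 11694.17 / 0.997 = 11729.36
Insurance premium = 0.3% × 11729.36 = 35.19
Import duty = 11729.36 × 13% = 1524.82

CIF value: GBP 11729.36; import duty: GBP 1524.82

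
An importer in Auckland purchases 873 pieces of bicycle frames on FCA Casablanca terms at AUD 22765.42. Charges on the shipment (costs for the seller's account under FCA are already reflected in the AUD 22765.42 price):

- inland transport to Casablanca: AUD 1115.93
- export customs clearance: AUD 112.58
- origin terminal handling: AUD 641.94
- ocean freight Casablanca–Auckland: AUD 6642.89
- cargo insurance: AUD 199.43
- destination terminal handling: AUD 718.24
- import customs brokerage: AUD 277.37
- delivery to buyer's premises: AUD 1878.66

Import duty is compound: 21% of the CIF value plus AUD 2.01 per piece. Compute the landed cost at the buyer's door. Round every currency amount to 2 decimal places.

FCA: the seller delivers export-cleared goods to the carrier; the buyer bears costs from that point.
Already in the invoice (seller's account under FCA): inland to port, export clearance — exclude.
CIF value = FCA price + origin terminal + freight + insurance = 22765.42 + 641.94 + 6642.89 + 199.43 = 30249.68
Ad valorem component: 30249.68 × 21% = 6352.43
Specific component: 873 × 2.01 = 1754.73
Import duty = 6352.43 + 1754.73 = 8107.16
Buyer bears: origin terminal 641.94 + freight 6642.89 + insurance 199.43 + destination terminal 718.24 + brokerage 277.37 + delivery 1878.66 + duty 8107.16 = 18465.69
Landed cost = invoice 22765.42 + 18465.69 = 41231.11

Total landed cost: AUD 41231.11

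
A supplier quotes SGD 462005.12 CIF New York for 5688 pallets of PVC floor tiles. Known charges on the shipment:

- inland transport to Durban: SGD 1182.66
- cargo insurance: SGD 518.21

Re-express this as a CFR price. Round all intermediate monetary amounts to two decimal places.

CFR price: SGD 461486.91

Not relevant to the conversion: inland to port — on the seller under both CIF and CFR; already in the CIF price and stays in the CFR price.
From CIF to CFR, the seller no longer bears: insurance.
CFR price = 462005.12 − 518.21 = 461486.91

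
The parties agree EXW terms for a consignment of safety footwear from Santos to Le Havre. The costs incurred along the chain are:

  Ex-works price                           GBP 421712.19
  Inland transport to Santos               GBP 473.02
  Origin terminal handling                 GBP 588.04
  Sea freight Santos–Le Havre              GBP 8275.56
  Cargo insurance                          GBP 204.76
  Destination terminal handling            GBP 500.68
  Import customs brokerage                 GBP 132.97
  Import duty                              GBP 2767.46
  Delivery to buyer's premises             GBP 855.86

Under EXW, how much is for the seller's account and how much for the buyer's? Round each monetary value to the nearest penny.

EXW: the seller makes goods available at their premises; the buyer bears all onward costs.
Seller's account: goods 421712.19 = 421712.19
Buyer's account: inland to port 473.02 + origin terminal 588.04 + freight 8275.56 + insurance 204.76 + destination terminal 500.68 + brokerage 132.97 + duty 2767.46 + delivery 855.86 = 13798.35

Seller: GBP 421712.19; buyer: GBP 13798.35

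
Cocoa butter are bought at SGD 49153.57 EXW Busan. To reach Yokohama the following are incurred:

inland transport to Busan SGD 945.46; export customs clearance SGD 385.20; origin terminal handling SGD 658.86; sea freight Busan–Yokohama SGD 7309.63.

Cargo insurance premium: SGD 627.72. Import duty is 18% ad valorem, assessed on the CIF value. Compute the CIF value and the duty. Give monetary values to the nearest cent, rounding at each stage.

CIF = EXW price + pre-shipment costs + freight + insurance
CIF = 49153.57 + 945.46 + 385.20 + 658.86 + 7309.63 + 627.72 = 59080.44
Import duty = 59080.44 × 18% = 10634.48

CIF value: SGD 59080.44; import duty: SGD 10634.48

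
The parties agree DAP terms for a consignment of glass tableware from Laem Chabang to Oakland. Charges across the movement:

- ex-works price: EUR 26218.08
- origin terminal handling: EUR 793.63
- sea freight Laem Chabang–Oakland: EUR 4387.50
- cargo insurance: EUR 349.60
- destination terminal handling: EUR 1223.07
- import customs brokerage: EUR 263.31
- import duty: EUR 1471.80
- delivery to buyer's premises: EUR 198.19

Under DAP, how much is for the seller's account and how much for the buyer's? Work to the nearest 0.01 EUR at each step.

DAP: the seller bears all costs to the named destination except import duty and clearance.
Seller's account: goods 26218.08 + origin terminal 793.63 + freight 4387.50 + insurance 349.60 + destination terminal 1223.07 + delivery 198.19 = 33170.07
Buyer's account: brokerage 263.31 + duty 1471.80 = 1735.11

Seller: EUR 33170.07; buyer: EUR 1735.11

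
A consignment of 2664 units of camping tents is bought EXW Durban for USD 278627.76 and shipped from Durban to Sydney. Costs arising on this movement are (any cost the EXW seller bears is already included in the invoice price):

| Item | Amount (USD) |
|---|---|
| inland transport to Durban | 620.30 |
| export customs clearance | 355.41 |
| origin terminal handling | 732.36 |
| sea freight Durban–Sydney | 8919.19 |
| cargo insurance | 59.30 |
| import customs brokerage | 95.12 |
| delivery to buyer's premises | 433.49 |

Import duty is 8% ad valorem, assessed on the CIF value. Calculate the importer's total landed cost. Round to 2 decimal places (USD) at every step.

Total landed cost: USD 312988.08

EXW: the seller makes goods available at their premises; the buyer bears all onward costs.
CIF value = EXW price + inland to port + export clearance + origin terminal + freight + insurance = 278627.76 + 620.30 + 355.41 + 732.36 + 8919.19 + 59.30 = 289314.32
Import duty = 289314.32 × 8% = 23145.15
Buyer bears: inland to port 620.30 + export clearance 355.41 + origin terminal 732.36 + freight 8919.19 + insurance 59.30 + brokerage 95.12 + delivery 433.49 + duty 23145.15 = 34360.32
Landed cost = invoice 278627.76 + 34360.32 = 312988.08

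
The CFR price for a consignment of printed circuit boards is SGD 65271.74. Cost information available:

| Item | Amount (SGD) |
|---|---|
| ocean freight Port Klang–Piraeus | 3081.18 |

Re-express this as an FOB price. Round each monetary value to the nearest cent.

From CFR to FOB, the seller no longer bears: freight.
FOB price = 65271.74 − 3081.18 = 62190.56

FOB price: SGD 62190.56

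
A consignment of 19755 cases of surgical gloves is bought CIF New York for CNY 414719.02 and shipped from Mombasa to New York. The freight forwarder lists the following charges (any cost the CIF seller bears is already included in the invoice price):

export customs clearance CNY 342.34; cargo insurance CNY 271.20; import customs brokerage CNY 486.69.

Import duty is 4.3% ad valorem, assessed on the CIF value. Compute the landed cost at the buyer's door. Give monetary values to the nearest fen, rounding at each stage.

CIF: the seller pays costs through ocean freight and marine insurance to the destination port.
Already in the invoice (seller's account under CIF): export clearance, insurance — exclude.
The CIF price already equals the CIF value: 414719.02
Import duty = 414719.02 × 4.3% = 17832.92
Buyer bears: brokerage 486.69 + duty 17832.92 = 18319.61
Landed cost = invoice 414719.02 + 18319.61 = 433038.63

Total landed cost: CNY 433038.63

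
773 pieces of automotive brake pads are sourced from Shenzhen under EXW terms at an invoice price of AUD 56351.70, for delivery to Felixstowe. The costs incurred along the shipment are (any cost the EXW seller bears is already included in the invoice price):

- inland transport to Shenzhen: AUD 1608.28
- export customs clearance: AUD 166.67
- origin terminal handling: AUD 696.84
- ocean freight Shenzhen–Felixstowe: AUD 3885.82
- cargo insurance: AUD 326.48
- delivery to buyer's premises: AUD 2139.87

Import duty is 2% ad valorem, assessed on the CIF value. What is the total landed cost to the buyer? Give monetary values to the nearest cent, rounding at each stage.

EXW: the seller makes goods available at their premises; the buyer bears all onward costs.
CIF value = EXW price + inland to port + export clearance + origin terminal + freight + insurance = 56351.70 + 1608.28 + 166.67 + 696.84 + 3885.82 + 326.48 = 63035.79
Import duty = 63035.79 × 2% = 1260.72
Buyer bears: inland to port 1608.28 + export clearance 166.67 + origin terminal 696.84 + freight 3885.82 + insurance 326.48 + delivery 2139.87 + duty 1260.72 = 10084.68
Landed cost = invoice 56351.70 + 10084.68 = 66436.38

Total landed cost: AUD 66436.38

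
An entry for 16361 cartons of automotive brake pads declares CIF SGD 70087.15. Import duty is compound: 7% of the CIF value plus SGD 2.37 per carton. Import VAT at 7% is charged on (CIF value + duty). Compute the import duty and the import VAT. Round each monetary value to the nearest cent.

Import duty: SGD 43681.67; import VAT: SGD 7963.82

Ad valorem component: 70087.15 × 7% = 4906.10
Specific component: 16361 × 2.37 = 38775.57
Import duty = 4906.10 + 38775.57 = 43681.67
VAT base = CIF + duty = 70087.15 + 43681.67 = 113768.82
Import VAT = 113768.82 × 7% = 7963.82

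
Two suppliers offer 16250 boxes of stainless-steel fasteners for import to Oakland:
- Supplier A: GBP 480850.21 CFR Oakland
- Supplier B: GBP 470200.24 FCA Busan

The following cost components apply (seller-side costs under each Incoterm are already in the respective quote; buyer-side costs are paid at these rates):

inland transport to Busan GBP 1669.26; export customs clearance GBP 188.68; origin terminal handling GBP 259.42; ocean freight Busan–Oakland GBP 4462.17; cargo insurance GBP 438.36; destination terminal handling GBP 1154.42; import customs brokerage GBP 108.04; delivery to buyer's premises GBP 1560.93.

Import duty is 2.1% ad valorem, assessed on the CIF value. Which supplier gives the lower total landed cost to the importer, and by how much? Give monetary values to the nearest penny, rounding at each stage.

Supplier B is cheaper by GBP 6052.88

Supplier A (CFR):
CIF value = CFR price + insurance = 480850.21 + 438.36 = 481288.57
Import duty = 481288.57 × 2.1% = 10107.06
Buyer bears (A): 438.36 + 1154.42 + 108.04 + 1560.93 = 3261.75
Landed cost (A) = invoice 480850.21 + 3261.75 + duty 10107.06 = 494219.02
Supplier B (FCA):
CIF value = FCA price + origin terminal + freight + insurance = 470200.24 + 259.42 + 4462.17 + 438.36 = 475360.19
Import duty = 475360.19 × 2.1% = 9982.56
Buyer bears (B): 259.42 + 4462.17 + 438.36 + 1154.42 + 108.04 + 1560.93 = 7983.34
Landed cost (B) = invoice 470200.24 + 7983.34 + duty 9982.56 = 488166.14
Difference = |494219.02 − 488166.14| = 6052.88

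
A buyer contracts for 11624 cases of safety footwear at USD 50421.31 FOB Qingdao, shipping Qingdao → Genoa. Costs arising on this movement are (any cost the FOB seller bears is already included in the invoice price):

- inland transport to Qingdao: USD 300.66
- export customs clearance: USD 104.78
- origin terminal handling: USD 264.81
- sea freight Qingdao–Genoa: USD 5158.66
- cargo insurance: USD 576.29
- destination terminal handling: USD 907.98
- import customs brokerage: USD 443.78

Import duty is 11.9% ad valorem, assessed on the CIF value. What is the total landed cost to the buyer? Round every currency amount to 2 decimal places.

Total landed cost: USD 64190.61

FOB: the seller bears costs until goods are on board at the origin port; the buyer bears freight, insurance and all costs thereafter.
Already in the invoice (seller's account under FOB): inland to port, export clearance, origin terminal — exclude.
CIF value = FOB price + freight + insurance = 50421.31 + 5158.66 + 576.29 = 56156.26
Import duty = 56156.26 × 11.9% = 6682.59
Buyer bears: freight 5158.66 + insurance 576.29 + destination terminal 907.98 + brokerage 443.78 + duty 6682.59 = 13769.30
Landed cost = invoice 50421.31 + 13769.30 = 64190.61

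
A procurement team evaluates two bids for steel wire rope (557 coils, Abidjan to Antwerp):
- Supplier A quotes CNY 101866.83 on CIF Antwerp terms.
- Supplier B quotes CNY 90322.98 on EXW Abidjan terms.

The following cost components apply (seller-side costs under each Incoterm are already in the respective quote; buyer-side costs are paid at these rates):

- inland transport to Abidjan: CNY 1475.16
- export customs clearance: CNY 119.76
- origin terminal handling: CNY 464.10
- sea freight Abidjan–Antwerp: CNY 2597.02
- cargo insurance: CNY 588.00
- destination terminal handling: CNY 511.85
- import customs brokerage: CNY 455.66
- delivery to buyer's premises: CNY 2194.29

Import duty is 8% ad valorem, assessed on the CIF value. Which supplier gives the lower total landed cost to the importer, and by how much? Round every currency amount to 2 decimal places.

Supplier B is cheaper by CNY 6803.80

Supplier A (CIF):
The CIF price already equals the CIF value: 101866.83
Import duty = 101866.83 × 8% = 8149.35
Buyer bears (A): 511.85 + 455.66 + 2194.29 = 3161.80
Landed cost (A) = invoice 101866.83 + 3161.80 + duty 8149.35 = 113177.98
Supplier B (EXW):
CIF value = EXW price + inland to port + export clearance + origin terminal + freight + insurance = 90322.98 + 1475.16 + 119.76 + 464.10 + 2597.02 + 588.00 = 95567.02
Import duty = 95567.02 × 8% = 7645.36
Buyer bears (B): 1475.16 + 119.76 + 464.10 + 2597.02 + 588.00 + 511.85 + 455.66 + 2194.29 = 8405.84
Landed cost (B) = invoice 90322.98 + 8405.84 + duty 7645.36 = 106374.18
Difference = |113177.98 − 106374.18| = 6803.80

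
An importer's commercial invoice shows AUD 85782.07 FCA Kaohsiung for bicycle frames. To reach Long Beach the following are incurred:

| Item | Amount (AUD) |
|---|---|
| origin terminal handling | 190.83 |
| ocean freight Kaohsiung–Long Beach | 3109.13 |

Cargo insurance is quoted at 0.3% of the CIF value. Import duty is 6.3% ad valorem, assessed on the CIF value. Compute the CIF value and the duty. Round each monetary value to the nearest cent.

Let C be the CIF value. C = FCA price + pre-shipment costs + freight + 0.3% × C
C − 0.3% × C = 85782.07 + 190.83 + 3109.13
0.997 × C = 89082.03
C = 89082.03 / 0.997 = 89350.08
Insurance premium = 0.3% × 89350.08 = 268.05
Import duty = 89350.08 × 6.3% = 5629.06

CIF value: AUD 89350.08; import duty: AUD 5629.06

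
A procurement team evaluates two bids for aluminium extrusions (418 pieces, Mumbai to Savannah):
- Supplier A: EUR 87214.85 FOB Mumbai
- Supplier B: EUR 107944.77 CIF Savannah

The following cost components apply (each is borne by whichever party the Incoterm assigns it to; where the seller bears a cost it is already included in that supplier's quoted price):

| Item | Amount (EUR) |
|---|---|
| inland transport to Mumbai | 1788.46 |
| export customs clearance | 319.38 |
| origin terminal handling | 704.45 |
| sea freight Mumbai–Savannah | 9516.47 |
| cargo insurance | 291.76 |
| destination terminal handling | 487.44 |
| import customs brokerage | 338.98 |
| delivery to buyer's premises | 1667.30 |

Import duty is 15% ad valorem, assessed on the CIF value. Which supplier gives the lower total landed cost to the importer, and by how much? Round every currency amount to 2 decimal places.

Supplier A (FOB):
CIF value = FOB price + freight + insurance = 87214.85 + 9516.47 + 291.76 = 97023.08
Import duty = 97023.08 × 15% = 14553.46
Buyer bears (A): 9516.47 + 291.76 + 487.44 + 338.98 + 1667.30 = 12301.95
Landed cost (A) = invoice 87214.85 + 12301.95 + duty 14553.46 = 114070.26
Supplier B (CIF):
The CIF price already equals the CIF value: 107944.77
Import duty = 107944.77 × 15% = 16191.72
Buyer bears (B): 487.44 + 338.98 + 1667.30 = 2493.72
Landed cost (B) = invoice 107944.77 + 2493.72 + duty 16191.72 = 126630.21
Difference = |114070.26 − 126630.21| = 12559.95

Supplier A is cheaper by EUR 12559.95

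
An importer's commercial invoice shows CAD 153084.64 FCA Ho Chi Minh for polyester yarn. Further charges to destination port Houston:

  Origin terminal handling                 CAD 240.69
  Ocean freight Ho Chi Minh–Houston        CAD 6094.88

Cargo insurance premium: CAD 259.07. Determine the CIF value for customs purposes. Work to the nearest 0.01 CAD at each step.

CIF value: CAD 159679.28

CIF = FCA price + pre-shipment costs + freight + insurance
CIF = 153084.64 + 240.69 + 6094.88 + 259.07 = 159679.28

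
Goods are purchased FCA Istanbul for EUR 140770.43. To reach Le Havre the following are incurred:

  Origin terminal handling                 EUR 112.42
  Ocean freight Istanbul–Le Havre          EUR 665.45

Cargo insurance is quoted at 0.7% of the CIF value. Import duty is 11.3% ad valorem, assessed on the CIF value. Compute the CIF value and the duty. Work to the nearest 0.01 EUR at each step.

Let C be the CIF value. C = FCA price + pre-shipment costs + freight + 0.7% × C
C − 0.7% × C = 140770.43 + 112.42 + 665.45
0.993 × C = 141548.30
C = 141548.30 / 0.993 = 142546.12
Insurance premium = 0.7% × 142546.12 = 997.82
Import duty = 142546.12 × 11.3% = 16107.71

CIF value: EUR 142546.12; import duty: EUR 16107.71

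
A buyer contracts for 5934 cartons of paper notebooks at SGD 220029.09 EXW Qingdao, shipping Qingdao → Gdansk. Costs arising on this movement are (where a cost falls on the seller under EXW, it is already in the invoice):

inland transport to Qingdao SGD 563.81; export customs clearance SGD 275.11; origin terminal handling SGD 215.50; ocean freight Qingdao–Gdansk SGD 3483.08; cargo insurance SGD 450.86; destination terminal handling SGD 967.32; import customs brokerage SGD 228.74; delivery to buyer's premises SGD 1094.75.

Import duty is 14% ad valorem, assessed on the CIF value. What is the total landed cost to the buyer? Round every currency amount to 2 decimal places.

Total landed cost: SGD 258810.70

EXW: the seller makes goods available at their premises; the buyer bears all onward costs.
CIF value = EXW price + inland to port + export clearance + origin terminal + freight + insurance = 220029.09 + 563.81 + 275.11 + 215.50 + 3483.08 + 450.86 = 225017.45
Import duty = 225017.45 × 14% = 31502.44
Buyer bears: inland to port 563.81 + export clearance 275.11 + origin terminal 215.50 + freight 3483.08 + insurance 450.86 + destination terminal 967.32 + brokerage 228.74 + delivery 1094.75 + duty 31502.44 = 38781.61
Landed cost = invoice 220029.09 + 38781.61 = 258810.70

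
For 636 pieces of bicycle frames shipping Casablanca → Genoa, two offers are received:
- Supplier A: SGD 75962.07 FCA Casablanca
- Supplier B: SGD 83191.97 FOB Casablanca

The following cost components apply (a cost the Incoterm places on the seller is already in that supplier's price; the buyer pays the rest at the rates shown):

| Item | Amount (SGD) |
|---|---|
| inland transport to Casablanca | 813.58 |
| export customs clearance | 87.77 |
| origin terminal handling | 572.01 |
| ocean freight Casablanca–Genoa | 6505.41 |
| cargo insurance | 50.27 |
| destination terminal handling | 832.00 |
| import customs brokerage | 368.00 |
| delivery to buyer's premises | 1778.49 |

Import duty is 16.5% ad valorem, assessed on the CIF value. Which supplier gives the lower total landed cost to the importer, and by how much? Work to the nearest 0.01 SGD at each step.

Supplier A (FCA):
CIF value = FCA price + origin terminal + freight + insurance = 75962.07 + 572.01 + 6505.41 + 50.27 = 83089.76
Import duty = 83089.76 × 16.5% = 13709.81
Buyer bears (A): 572.01 + 6505.41 + 50.27 + 832.00 + 368.00 + 1778.49 = 10106.18
Landed cost (A) = invoice 75962.07 + 10106.18 + duty 13709.81 = 99778.06
Supplier B (FOB):
CIF value = FOB price + freight + insurance = 83191.97 + 6505.41 + 50.27 = 89747.65
Import duty = 89747.65 × 16.5% = 14808.36
Buyer bears (B): 6505.41 + 50.27 + 832.00 + 368.00 + 1778.49 = 9534.17
Landed cost (B) = invoice 83191.97 + 9534.17 + duty 14808.36 = 107534.50
Difference = |99778.06 − 107534.50| = 7756.44

Supplier A is cheaper by SGD 7756.44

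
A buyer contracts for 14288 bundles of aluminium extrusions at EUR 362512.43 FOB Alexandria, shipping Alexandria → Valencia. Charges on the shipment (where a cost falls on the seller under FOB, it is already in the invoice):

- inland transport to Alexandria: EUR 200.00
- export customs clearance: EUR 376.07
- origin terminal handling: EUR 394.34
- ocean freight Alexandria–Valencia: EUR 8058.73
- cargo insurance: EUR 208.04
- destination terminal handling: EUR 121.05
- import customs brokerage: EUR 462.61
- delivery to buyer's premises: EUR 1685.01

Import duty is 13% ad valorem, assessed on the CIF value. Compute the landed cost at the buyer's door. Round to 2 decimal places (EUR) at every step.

Total landed cost: EUR 421249.17

FOB: the seller bears costs until goods are on board at the origin port; the buyer bears freight, insurance and all costs thereafter.
Already in the invoice (seller's account under FOB): inland to port, export clearance, origin terminal — exclude.
CIF value = FOB price + freight + insurance = 362512.43 + 8058.73 + 208.04 = 370779.20
Import duty = 370779.20 × 13% = 48201.30
Buyer bears: freight 8058.73 + insurance 208.04 + destination terminal 121.05 + brokerage 462.61 + delivery 1685.01 + duty 48201.30 = 58736.74
Landed cost = invoice 362512.43 + 58736.74 = 421249.17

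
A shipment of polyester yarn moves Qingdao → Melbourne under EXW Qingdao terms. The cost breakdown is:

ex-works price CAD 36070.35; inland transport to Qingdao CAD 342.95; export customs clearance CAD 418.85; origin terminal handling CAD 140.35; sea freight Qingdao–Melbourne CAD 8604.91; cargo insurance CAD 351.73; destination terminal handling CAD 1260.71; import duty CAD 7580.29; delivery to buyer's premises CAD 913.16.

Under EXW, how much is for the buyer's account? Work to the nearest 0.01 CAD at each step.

Buyer's account: CAD 19612.95

EXW: the seller makes goods available at their premises; the buyer bears all onward costs.
Seller's account: goods 36070.35 = 36070.35
Buyer's account: inland to port 342.95 + export clearance 418.85 + origin terminal 140.35 + freight 8604.91 + insurance 351.73 + destination terminal 1260.71 + duty 7580.29 + delivery 913.16 = 19612.95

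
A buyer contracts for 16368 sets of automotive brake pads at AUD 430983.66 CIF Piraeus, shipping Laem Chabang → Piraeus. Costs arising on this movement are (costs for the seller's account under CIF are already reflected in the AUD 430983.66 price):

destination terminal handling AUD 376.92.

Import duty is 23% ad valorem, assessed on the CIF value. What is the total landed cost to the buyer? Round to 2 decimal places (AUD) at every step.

CIF: the seller pays costs through ocean freight and marine insurance to the destination port.
The CIF price already equals the CIF value: 430983.66
Import duty = 430983.66 × 23% = 99126.24
Buyer bears: destination terminal 376.92 + duty 99126.24 = 99503.16
Landed cost = invoice 430983.66 + 99503.16 = 530486.82

Total landed cost: AUD 530486.82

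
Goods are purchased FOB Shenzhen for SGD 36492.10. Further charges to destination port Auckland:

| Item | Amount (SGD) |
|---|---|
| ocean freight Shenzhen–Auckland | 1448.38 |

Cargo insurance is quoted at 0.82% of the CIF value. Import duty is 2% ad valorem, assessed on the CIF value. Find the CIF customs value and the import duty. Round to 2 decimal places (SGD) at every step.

Let C be the CIF value. C = FOB price + freight + 0.82% × C
C − 0.82% × C = 36492.10 + 1448.38
0.9918 × C = 37940.48
C = 37940.48 / 0.9918 = 38254.16
Insurance premium = 0.82% × 38254.16 = 313.68
Import duty = 38254.16 × 2% = 765.08

CIF value: SGD 38254.16; import duty: SGD 765.08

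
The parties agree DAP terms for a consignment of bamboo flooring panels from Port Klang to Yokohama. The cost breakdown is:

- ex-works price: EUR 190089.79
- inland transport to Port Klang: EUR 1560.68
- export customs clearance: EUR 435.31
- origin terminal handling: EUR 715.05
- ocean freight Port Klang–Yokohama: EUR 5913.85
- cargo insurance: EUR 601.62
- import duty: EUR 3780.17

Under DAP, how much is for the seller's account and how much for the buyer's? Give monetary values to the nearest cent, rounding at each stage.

DAP: the seller bears all costs to the named destination except import duty and clearance.
Seller's account: goods 190089.79 + inland to port 1560.68 + export clearance 435.31 + origin terminal 715.05 + freight 5913.85 + insurance 601.62 = 199316.30
Buyer's account: duty 3780.17 = 3780.17

Seller: EUR 199316.30; buyer: EUR 3780.17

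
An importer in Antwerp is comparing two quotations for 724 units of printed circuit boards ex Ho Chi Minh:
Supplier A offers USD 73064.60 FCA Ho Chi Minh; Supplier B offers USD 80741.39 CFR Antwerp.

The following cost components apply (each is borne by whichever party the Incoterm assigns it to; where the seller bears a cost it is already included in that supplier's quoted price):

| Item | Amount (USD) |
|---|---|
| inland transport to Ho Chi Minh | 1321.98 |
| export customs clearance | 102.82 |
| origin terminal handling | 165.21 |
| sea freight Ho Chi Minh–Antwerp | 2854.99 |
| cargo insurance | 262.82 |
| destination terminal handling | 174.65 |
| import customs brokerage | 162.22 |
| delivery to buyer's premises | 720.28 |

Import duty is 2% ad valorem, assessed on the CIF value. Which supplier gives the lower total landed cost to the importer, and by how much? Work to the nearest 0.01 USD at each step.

Supplier A is cheaper by USD 4749.72

Supplier A (FCA):
CIF value = FCA price + origin terminal + freight + insurance = 73064.60 + 165.21 + 2854.99 + 262.82 = 76347.62
Import duty = 76347.62 × 2% = 1526.95
Buyer bears (A): 165.21 + 2854.99 + 262.82 + 174.65 + 162.22 + 720.28 = 4340.17
Landed cost (A) = invoice 73064.60 + 4340.17 + duty 1526.95 = 78931.72
Supplier B (CFR):
CIF value = CFR price + insurance = 80741.39 + 262.82 = 81004.21
Import duty = 81004.21 × 2% = 1620.08
Buyer bears (B): 262.82 + 174.65 + 162.22 + 720.28 = 1319.97
Landed cost (B) = invoice 80741.39 + 1319.97 + duty 1620.08 = 83681.44
Difference = |78931.72 − 83681.44| = 4749.72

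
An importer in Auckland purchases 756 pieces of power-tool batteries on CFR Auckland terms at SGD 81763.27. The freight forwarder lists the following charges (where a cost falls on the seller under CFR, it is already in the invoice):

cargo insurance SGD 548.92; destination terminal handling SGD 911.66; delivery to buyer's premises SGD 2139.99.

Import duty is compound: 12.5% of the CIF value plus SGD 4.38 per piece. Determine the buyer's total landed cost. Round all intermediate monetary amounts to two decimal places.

CFR: the seller pays costs through ocean freight to the destination port, but not insurance.
CIF value = CFR price + insurance = 81763.27 + 548.92 = 82312.19
Ad valorem component: 82312.19 × 12.5% = 10289.02
Specific component: 756 × 4.38 = 3311.28
Import duty = 10289.02 + 3311.28 = 13600.30
Buyer bears: insurance 548.92 + destination terminal 911.66 + delivery 2139.99 + duty 13600.30 = 17200.87
Landed cost = invoice 81763.27 + 17200.87 = 98964.14

Total landed cost: SGD 98964.14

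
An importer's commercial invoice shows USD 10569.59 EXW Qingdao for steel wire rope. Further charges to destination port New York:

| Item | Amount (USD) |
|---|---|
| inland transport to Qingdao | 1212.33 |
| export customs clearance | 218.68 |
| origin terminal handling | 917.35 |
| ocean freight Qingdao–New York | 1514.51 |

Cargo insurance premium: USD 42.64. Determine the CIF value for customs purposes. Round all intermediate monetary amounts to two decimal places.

CIF = EXW price + pre-shipment costs + freight + insurance
CIF = 10569.59 + 1212.33 + 218.68 + 917.35 + 1514.51 + 42.64 = 14475.10

CIF value: USD 14475.10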